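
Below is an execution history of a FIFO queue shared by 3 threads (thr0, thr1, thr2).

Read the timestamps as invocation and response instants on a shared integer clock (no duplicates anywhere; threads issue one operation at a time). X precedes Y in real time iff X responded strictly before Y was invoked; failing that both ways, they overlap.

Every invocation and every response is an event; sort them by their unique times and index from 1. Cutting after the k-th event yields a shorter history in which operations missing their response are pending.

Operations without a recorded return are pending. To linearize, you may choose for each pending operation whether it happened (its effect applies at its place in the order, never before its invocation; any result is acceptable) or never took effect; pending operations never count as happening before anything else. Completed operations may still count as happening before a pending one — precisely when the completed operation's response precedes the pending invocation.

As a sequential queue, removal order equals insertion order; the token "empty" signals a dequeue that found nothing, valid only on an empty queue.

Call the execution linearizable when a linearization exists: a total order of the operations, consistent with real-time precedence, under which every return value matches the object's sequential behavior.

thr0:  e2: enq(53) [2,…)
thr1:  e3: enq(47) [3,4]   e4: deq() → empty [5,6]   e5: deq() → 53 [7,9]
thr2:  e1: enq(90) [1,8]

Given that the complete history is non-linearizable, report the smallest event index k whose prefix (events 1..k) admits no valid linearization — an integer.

6

one valid order for events 1..5 is e1, e2, e3:
after step 1 (e1 enq(90) (pending, included)): queue <90>
after step 2 (e2 enq(53) (pending, included)): queue <90,53>
after step 3 (e3 enq(47)): queue <90,53,47>
adding event 6 (e4 responds at 6) leaves no legal real-time order
no escape via the 2 pending operations (e1, e2): every completion choice fails
sample order e3, e4 (pending dropped) stalls at step 2 — e4 deq() → empty has no legal effect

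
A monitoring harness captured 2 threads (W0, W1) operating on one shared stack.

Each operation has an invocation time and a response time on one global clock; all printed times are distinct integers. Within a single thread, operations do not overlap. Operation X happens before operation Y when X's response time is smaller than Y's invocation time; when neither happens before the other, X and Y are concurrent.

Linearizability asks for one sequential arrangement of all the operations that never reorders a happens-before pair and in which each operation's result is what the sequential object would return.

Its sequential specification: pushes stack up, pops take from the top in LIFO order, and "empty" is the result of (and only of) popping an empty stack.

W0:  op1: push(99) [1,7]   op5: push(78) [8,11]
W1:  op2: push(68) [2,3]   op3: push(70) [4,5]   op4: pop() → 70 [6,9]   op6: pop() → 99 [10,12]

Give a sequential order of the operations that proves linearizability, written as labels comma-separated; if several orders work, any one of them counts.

op2, op1, op3, op4, op6, op5

after step 1 (op2 push(68)): stack <68>
after step 2 (op1 push(99)): stack <68,99>
after step 3 (op3 push(70)): stack <68,99,70>
after step 4 (op4 pop() → 70): stack <68,99>
after step 5 (op6 pop() → 99): stack <68>
after step 6 (op5 push(78)): stack <68,78>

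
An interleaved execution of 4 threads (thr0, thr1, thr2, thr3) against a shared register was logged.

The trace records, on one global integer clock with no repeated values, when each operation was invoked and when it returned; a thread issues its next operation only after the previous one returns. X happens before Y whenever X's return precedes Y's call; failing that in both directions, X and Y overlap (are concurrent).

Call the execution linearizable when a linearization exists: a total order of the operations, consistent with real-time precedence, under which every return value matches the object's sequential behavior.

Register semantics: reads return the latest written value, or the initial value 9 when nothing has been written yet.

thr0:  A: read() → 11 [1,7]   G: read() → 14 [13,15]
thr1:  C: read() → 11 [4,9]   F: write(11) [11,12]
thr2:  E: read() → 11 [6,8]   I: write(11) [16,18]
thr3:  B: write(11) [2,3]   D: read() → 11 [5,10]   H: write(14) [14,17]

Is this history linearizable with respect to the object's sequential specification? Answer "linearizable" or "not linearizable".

a witness: B, A, C, D, E, F, H, G, I
step 1: B write(11) — value 11
step 2: A read() → 11 — value 11
step 3: C read() → 11 — value 11
step 4: D read() → 11 — value 11
step 5: E read() → 11 — value 11
step 6: F write(11) — value 11
step 7: H write(14) — value 14
step 8: G read() → 14 — value 14
step 9: I write(11) — value 11

linearizable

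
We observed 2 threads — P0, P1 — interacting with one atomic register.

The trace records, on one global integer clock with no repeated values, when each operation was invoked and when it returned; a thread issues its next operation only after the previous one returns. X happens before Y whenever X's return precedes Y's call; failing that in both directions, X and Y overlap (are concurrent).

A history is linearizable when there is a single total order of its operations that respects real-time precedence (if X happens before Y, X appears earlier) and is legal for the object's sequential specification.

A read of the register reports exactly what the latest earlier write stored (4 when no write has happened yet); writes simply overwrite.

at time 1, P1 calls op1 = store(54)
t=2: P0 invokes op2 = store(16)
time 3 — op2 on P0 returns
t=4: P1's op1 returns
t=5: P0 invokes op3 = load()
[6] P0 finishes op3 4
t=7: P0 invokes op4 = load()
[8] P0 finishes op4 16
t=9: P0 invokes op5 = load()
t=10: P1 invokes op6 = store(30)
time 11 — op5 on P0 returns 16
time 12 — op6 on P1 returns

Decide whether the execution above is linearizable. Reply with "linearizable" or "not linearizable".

not linearizable

events 1..5 are fine; event 6 — the response of op3 at time 6 — makes the prefix non-linearizable
the 3 completed operations admit 2 real-time orders; each fails the atomic register replay
take op1, op2, op3: step 3 already fails, because op3 load() → 4 cannot occur there
take op2, op1, op3: step 3 already fails, because op3 load() → 4 cannot occur there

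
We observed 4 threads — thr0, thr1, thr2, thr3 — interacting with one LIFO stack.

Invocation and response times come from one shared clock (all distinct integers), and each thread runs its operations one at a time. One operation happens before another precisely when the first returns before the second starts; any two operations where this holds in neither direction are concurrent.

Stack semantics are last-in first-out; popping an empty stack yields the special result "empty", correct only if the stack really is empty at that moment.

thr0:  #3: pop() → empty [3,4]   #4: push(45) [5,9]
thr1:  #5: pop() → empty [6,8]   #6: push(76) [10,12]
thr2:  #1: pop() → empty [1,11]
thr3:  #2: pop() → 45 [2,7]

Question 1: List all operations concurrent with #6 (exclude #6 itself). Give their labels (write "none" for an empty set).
Answer: #1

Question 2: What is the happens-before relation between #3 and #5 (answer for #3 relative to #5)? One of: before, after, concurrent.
Answer: before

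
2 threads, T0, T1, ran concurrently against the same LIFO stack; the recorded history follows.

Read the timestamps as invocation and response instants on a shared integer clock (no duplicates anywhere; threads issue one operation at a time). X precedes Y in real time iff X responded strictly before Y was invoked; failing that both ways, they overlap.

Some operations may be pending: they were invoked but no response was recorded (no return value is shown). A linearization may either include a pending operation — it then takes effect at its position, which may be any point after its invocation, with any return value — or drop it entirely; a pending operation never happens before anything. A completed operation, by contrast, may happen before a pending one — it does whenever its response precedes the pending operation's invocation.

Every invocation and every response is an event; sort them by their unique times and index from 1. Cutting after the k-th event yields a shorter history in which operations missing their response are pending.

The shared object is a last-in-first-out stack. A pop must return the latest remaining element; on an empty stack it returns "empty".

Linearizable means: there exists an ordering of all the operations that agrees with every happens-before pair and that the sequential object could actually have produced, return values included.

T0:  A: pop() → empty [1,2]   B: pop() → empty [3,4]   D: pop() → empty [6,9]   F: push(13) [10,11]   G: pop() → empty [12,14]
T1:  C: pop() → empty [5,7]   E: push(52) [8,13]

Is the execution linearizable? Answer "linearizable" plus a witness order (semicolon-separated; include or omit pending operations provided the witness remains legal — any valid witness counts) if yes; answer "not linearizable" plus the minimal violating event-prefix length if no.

not linearizable — minimal violating prefix: 14 events

prefix check: 1..13 passes, 1..14 fails once G's time-14 response joins
all 7 real-time-respecting orders fail — 7 completed LIFO stack operations, no legal replay
sample order A, B, C, D, E, F, G stalls at step 7 — G pop() → empty has no legal effect
sample order A, B, C, D, F, E, G stalls at step 7 — G pop() → empty has no legal effect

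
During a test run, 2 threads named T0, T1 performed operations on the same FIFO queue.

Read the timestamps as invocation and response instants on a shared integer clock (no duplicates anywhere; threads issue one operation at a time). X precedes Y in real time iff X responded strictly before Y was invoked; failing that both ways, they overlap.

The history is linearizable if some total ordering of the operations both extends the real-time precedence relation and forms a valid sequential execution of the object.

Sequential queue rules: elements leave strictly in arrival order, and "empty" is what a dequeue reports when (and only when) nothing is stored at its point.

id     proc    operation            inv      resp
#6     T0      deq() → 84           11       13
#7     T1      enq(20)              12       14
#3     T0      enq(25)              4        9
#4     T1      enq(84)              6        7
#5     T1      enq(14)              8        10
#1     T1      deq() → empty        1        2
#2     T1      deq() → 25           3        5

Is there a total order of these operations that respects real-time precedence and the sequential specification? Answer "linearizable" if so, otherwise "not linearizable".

one valid linearization: #1, #3, #2, #4, #5, #6, #7
step 1: #1 deq() → empty — queue <>
step 2: #3 enq(25) — queue <25>
step 3: #2 deq() → 25 — queue <>
step 4: #4 enq(84) — queue <84>
step 5: #5 enq(14) — queue <84,14>
step 6: #6 deq() → 84 — queue <14>
step 7: #7 enq(20) — queue <14,20>

linearizable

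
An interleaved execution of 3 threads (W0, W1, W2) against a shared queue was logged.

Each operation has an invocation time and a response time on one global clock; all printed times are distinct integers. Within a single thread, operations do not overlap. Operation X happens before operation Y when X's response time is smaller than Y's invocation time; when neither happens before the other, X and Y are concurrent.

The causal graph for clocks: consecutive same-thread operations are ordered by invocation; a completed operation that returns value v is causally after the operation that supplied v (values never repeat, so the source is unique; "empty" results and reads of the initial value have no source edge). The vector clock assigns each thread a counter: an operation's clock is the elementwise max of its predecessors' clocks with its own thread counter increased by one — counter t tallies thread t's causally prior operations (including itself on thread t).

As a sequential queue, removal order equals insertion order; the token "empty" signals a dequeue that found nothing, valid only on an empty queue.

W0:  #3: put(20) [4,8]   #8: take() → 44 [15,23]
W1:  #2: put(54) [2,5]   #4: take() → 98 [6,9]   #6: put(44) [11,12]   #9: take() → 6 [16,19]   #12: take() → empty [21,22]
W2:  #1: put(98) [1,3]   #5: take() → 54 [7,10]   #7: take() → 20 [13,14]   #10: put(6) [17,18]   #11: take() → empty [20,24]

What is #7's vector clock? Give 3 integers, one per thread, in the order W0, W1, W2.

(1, 1, 3)

invoked at 1, #1 has no predecessors; its own W2 bump gives (0, 0, 1)
invoked at 2, #2 has no predecessors; its own W1 bump gives (0, 1, 0)
invoked at 4, #3 has no predecessors; its own W0 bump gives (1, 0, 0)
merge at #5 (invoked 7): VC(#1)=(0, 0, 1), VC(#2)=(0, 1, 0), own-thread bump on W2 → (0, 1, 2)
merge at #4 (invoked 6): VC(#1)=(0, 0, 1), VC(#2)=(0, 1, 0), own-thread bump on W1 → (0, 2, 1)
merge at #6 (invoked 11): VC(#4)=(0, 2, 1), own-thread bump on W1 → (0, 3, 1)
merge at #7 (invoked 13): VC(#3)=(1, 0, 0), VC(#5)=(0, 1, 2), own-thread bump on W2 → (1, 1, 3)
merge at #10 (invoked 17): VC(#7)=(1, 1, 3), own-thread bump on W2 → (1, 1, 4)
merge at #8 (invoked 15): VC(#3)=(1, 0, 0), VC(#6)=(0, 3, 1), own-thread bump on W0 → (2, 3, 1)
merge at #11 (invoked 20): VC(#10)=(1, 1, 4), own-thread bump on W2 → (1, 1, 5)
merge at #9 (invoked 16): VC(#6)=(0, 3, 1), VC(#10)=(1, 1, 4), own-thread bump on W1 → (1, 4, 4)
merge at #12 (invoked 21): VC(#9)=(1, 4, 4), own-thread bump on W1 → (1, 5, 4)
target: VC(#7) = (1, 1, 3)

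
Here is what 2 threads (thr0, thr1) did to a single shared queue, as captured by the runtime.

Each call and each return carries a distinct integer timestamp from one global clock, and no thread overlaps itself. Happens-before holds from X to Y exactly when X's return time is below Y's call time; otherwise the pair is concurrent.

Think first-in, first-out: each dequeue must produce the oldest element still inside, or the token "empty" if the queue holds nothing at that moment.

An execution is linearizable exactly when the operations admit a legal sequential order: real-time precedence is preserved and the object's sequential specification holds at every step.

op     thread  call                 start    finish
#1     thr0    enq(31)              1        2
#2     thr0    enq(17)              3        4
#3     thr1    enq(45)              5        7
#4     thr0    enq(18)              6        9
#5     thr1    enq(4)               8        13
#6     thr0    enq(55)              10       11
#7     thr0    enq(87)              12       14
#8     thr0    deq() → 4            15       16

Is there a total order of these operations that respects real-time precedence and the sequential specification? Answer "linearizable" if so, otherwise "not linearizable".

not linearizable

the violation lands at event 16, #8's response at time 16: events 1..15 linearize, events 1..16 do not
the 8 completed operations admit 7 real-time orders; each fails the queue replay
for example #1, #2, #3, #4, #5, #6, #7, #8 fails at step 8: #8 deq() → 4 is not legal there
for example #1, #2, #3, #4, #6, #5, #7, #8 fails at step 8: #8 deq() → 4 is not legal there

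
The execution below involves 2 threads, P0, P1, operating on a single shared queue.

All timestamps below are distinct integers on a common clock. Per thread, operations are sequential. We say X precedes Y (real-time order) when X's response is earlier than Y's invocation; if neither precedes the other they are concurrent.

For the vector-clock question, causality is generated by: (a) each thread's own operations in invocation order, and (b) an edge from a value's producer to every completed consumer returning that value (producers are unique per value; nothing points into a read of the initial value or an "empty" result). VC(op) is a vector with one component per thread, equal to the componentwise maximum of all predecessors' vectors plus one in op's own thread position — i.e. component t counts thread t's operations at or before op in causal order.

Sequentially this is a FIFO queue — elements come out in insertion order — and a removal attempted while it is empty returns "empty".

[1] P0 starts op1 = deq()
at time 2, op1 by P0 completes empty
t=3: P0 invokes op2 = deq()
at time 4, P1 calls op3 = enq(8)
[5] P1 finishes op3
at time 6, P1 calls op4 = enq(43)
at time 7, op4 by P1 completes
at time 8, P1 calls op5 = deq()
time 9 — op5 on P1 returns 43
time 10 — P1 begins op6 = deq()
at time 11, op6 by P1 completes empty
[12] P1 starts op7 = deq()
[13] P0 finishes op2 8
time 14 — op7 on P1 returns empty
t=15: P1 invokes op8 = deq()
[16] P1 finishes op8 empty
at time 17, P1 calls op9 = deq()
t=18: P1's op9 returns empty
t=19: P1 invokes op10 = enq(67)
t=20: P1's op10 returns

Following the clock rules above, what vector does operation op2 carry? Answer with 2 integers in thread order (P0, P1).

VC(op3, invoked at 4): no causal predecessors; +1 on P1 → (0, 1)
VC(op1, invoked at 1): no causal predecessors; +1 on P0 → (1, 0)
invoked at 6, op4 merges VC(op3)=(0, 1) and bumps P1's slot → (0, 2)
invoked at 8, op5 merges VC(op4)=(0, 2) and bumps P1's slot → (0, 3)
invoked at 3, op2 merges VC(op1)=(1, 0), VC(op3)=(0, 1) and bumps P0's slot → (2, 1)
invoked at 10, op6 merges VC(op5)=(0, 3) and bumps P1's slot → (0, 4)
invoked at 12, op7 merges VC(op6)=(0, 4) and bumps P1's slot → (0, 5)
invoked at 15, op8 merges VC(op7)=(0, 5) and bumps P1's slot → (0, 6)
invoked at 17, op9 merges VC(op8)=(0, 6) and bumps P1's slot → (0, 7)
invoked at 19, op10 merges VC(op9)=(0, 7) and bumps P1's slot → (0, 8)
target: VC(op2) = (2, 1)

(2, 1)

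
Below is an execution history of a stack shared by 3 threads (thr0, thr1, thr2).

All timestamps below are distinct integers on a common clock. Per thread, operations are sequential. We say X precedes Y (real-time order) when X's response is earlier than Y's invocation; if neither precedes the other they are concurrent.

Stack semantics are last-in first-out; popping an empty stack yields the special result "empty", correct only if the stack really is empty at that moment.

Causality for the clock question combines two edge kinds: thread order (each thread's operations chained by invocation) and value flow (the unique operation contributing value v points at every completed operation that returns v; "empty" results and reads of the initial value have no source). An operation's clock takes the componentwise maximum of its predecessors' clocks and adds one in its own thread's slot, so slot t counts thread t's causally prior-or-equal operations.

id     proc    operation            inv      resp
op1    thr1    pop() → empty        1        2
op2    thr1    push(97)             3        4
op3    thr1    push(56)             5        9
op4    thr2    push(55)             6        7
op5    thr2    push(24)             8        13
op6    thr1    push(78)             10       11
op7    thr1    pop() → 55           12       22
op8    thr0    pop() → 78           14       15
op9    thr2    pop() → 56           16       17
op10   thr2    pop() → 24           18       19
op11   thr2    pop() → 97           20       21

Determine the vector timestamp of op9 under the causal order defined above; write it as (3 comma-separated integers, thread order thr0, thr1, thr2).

(0, 3, 3)

op4 (invocation 6): nothing precedes it; thr2's component alone gives (0, 0, 1)
op1 (invocation 1): nothing precedes it; thr1's component alone gives (0, 1, 0)
invoked at 8, op5 merges VC(op4)=(0, 0, 1) and bumps thr2's slot → (0, 0, 2)
invoked at 3, op2 merges VC(op1)=(0, 1, 0) and bumps thr1's slot → (0, 2, 0)
invoked at 5, op3 merges VC(op2)=(0, 2, 0) and bumps thr1's slot → (0, 3, 0)
invoked at 10, op6 merges VC(op3)=(0, 3, 0) and bumps thr1's slot → (0, 4, 0)
invoked at 14, op8 merges VC(op6)=(0, 4, 0) and bumps thr0's slot → (1, 4, 0)
invoked at 16, op9 merges VC(op3)=(0, 3, 0), VC(op5)=(0, 0, 2) and bumps thr2's slot → (0, 3, 3)
invoked at 12, op7 merges VC(op4)=(0, 0, 1), VC(op6)=(0, 4, 0) and bumps thr1's slot → (0, 5, 1)
invoked at 18, op10 merges VC(op5)=(0, 0, 2), VC(op9)=(0, 3, 3) and bumps thr2's slot → (0, 3, 4)
invoked at 20, op11 merges VC(op2)=(0, 2, 0), VC(op10)=(0, 3, 4) and bumps thr2's slot → (0, 3, 5)
target: VC(op9) = (0, 3, 3)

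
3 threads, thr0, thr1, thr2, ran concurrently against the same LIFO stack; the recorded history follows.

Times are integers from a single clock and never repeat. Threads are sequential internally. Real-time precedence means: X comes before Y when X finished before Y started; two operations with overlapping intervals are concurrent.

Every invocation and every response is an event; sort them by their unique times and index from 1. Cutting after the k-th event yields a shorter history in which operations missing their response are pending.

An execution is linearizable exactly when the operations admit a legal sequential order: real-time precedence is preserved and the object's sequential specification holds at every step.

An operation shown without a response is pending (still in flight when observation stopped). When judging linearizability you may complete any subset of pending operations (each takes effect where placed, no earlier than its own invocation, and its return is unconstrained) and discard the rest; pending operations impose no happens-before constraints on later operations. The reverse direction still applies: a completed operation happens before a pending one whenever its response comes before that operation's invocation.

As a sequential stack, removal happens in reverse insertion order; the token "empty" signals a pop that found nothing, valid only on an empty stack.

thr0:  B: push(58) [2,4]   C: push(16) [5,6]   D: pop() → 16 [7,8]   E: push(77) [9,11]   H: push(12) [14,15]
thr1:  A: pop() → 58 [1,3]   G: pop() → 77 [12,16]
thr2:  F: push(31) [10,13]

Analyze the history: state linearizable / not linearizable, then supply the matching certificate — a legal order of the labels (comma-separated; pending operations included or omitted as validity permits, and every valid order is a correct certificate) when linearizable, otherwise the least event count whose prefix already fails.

linearizable — witness: B, A, C, D, E, G, F, H

after step 1 (B push(58)): stack <58>
after step 2 (A pop() → 58): stack <>
after step 3 (C push(16)): stack <16>
after step 4 (D pop() → 16): stack <>
after step 5 (E push(77)): stack <77>
after step 6 (G pop() → 77): stack <>
after step 7 (F push(31)): stack <31>
after step 8 (H push(12)): stack <31,12>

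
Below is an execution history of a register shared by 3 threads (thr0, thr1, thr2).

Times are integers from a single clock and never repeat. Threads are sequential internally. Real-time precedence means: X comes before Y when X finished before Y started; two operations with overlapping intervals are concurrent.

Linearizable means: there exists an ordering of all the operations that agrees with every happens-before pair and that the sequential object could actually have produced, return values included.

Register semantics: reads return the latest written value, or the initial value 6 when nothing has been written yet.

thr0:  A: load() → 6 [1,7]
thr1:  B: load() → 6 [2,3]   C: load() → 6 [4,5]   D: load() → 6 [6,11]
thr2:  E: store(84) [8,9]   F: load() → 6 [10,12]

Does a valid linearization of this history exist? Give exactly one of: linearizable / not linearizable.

prefix check: 1..11 passes, 1..12 fails once F's time-12 response joins
the 6 completed operations admit 10 real-time orders; each fails the register replay
e.g. A, B, C, D, E, F: illegal at step 6, since F load() → 6 cannot apply there
e.g. A, B, C, E, D, F: illegal at step 5, since D load() → 6 cannot apply there

not linearizable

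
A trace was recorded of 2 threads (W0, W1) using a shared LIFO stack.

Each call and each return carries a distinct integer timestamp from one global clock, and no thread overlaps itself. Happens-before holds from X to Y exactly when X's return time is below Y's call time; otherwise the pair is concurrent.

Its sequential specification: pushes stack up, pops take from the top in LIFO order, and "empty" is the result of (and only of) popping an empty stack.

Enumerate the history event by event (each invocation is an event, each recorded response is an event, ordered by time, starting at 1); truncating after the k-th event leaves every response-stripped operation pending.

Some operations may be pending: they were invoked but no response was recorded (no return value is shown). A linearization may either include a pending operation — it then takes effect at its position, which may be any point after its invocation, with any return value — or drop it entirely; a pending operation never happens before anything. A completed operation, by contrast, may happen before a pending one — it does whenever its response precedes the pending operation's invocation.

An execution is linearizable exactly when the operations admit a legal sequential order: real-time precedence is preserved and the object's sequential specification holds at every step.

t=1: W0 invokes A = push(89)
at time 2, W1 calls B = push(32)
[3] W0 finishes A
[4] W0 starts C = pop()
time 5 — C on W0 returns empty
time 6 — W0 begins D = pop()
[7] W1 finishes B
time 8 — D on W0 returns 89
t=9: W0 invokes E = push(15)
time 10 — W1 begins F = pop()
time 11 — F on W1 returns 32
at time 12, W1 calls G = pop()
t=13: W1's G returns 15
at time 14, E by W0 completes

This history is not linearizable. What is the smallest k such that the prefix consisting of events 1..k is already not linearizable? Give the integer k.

events 1..4 are linearizable, e.g. via A:
1. A push(89), leaving stack <89>
with event 5 included (C responding at time 5), all real-time-consistent orders fail
no completion choice of the 1 pending operation (B) rescues it — every subset was tried
for example A, C (pending dropped) fails at step 2: C pop() → empty is not legal there

5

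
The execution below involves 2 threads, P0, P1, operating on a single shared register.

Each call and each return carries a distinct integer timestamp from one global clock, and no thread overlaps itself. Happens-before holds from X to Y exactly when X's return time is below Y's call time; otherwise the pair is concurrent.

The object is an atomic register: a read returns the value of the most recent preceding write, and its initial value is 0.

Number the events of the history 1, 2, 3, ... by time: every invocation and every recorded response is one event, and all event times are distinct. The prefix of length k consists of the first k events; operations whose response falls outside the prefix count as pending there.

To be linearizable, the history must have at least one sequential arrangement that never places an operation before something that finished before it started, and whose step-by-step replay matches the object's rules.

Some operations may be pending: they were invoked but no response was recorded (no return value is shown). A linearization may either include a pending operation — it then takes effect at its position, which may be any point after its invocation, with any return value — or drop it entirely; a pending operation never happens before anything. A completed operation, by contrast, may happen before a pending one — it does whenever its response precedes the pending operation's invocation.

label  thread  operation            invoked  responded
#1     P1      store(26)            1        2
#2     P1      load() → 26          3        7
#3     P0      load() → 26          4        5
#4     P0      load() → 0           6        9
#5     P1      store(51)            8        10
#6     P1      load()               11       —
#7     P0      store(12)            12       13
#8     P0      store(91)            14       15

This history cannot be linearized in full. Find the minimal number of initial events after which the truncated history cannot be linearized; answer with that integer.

events 1..8 are linearizable; a witness order is #1, #2, #3:
step 1: #1 store(26) — value 26
step 2: #2 load() → 26 — value 26
step 3: #3 load() → 26 — value 26
with event 9 included (#4 responding at time 9), all real-time-consistent orders fail
no escape via the 1 pending operation (#5): every completion choice fails
take #1, #2, #3, #4 (pending dropped): step 4 already fails, because #4 load() → 0 cannot occur there
take #1, #3, #2, #4 (pending dropped): step 4 already fails, because #4 load() → 0 cannot occur there

9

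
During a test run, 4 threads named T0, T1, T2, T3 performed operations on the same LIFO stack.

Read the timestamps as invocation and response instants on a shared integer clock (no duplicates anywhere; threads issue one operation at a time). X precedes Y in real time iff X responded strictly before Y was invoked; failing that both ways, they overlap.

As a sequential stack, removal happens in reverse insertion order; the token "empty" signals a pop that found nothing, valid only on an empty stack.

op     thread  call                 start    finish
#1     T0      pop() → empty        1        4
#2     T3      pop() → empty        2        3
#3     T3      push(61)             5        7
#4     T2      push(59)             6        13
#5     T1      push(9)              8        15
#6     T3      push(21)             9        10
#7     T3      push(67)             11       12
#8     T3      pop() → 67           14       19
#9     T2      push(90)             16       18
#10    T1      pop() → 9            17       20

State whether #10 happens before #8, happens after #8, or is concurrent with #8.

#10 spans [17,20], #8 spans [14,19]
the intervals overlap in both directions

concurrent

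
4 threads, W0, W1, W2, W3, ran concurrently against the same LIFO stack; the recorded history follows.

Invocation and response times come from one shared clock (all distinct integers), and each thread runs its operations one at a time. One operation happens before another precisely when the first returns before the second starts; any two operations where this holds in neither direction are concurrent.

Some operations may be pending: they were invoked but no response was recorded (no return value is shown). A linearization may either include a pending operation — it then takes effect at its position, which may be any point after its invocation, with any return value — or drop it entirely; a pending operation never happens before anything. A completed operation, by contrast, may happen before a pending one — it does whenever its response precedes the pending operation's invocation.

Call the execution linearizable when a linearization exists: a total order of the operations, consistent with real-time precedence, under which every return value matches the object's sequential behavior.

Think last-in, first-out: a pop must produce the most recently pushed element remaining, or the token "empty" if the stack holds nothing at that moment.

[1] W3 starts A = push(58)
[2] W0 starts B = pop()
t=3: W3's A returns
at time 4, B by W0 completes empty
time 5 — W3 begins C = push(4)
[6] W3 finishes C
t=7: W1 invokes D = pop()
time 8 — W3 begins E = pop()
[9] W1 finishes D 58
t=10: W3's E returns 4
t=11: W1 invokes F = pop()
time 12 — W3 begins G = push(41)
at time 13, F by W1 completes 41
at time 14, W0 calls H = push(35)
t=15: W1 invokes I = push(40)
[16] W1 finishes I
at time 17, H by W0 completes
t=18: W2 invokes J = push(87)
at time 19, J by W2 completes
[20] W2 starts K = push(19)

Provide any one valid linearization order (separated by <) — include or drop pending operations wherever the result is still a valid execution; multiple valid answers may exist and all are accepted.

B < A < C < E < D < G < F < H < I < J

after step 1 (B pop() → empty): stack <>
after step 2 (A push(58)): stack <58>
after step 3 (C push(4)): stack <58,4>
after step 4 (E pop() → 4): stack <58>
after step 5 (D pop() → 58): stack <>
after step 6 (G push(41) (pending, included)): stack <41>
after step 7 (F pop() → 41): stack <>
after step 8 (H push(35)): stack <35>
after step 9 (I push(40)): stack <35,40>
after step 10 (J push(87)): stack <35,40,87>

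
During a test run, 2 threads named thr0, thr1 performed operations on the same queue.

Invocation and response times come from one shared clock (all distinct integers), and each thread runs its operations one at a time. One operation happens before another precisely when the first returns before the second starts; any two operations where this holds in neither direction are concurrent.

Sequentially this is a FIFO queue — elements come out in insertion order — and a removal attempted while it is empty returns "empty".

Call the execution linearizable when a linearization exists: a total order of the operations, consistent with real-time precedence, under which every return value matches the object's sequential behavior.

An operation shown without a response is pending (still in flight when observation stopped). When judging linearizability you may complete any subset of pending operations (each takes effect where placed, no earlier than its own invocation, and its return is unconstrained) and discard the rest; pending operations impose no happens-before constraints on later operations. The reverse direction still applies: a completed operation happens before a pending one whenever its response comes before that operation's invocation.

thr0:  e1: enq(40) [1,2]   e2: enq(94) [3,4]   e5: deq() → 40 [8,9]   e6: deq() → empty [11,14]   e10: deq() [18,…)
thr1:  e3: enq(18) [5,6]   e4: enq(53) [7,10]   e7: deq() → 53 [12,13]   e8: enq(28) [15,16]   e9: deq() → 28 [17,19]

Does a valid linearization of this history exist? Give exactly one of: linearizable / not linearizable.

cut after 12 events: linearizable; cut after 13 events (e7 responds, time 13): not linearizable
no legal order exists: 2 real-time-consistent candidates over 6 completed queue operations, all rejected
no completion choice of the 1 pending operation (e6) rescues it — every subset was tried
sample order e1, e2, e3, e4, e5, e7 (pending dropped) stalls at step 6 — e7 deq() → 53 has no legal effect
sample order e1, e2, e3, e5, e4, e7 (pending dropped) stalls at step 6 — e7 deq() → 53 has no legal effect

not linearizable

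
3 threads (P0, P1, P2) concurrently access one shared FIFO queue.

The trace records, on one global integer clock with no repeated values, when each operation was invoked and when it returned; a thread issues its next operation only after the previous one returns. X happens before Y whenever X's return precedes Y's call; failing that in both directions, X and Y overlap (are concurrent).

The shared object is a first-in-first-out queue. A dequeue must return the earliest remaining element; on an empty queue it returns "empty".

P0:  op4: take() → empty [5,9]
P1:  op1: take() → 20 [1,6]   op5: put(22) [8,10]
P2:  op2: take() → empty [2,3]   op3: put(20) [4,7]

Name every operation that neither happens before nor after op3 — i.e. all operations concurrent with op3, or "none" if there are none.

op1, op4

op3 spans [4,7]: anything still running between times 4 and 7 counts as concurrent
op1 [1,6]: concurrent
op2 [2,3]: before
op4 [5,9]: concurrent
op5 [8,10]: after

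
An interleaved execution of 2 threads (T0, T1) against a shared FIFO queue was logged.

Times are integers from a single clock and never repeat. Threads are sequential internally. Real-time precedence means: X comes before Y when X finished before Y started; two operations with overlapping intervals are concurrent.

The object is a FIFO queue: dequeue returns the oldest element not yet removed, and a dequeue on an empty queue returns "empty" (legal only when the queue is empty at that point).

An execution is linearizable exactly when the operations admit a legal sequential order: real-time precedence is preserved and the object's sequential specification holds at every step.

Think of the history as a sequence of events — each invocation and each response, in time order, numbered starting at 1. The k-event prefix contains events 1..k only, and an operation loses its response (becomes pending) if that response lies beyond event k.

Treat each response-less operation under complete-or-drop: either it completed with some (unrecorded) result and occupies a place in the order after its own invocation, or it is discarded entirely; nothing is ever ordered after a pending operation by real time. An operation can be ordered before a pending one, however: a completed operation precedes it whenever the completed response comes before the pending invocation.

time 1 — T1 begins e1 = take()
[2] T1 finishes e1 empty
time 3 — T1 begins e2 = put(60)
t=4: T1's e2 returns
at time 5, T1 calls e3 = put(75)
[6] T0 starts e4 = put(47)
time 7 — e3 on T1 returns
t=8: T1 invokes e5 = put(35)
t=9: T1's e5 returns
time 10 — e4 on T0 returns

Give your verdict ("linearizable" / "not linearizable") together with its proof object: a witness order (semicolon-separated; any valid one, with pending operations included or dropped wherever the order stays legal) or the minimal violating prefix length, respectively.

linearizable — witness: e1; e2; e3; e4; e5

step 1: e1 take() → empty — queue <>
step 2: e2 put(60) — queue <60>
step 3: e3 put(75) — queue <60,75>
step 4: e4 put(47) — queue <60,75,47>
step 5: e5 put(35) — queue <60,75,47,35>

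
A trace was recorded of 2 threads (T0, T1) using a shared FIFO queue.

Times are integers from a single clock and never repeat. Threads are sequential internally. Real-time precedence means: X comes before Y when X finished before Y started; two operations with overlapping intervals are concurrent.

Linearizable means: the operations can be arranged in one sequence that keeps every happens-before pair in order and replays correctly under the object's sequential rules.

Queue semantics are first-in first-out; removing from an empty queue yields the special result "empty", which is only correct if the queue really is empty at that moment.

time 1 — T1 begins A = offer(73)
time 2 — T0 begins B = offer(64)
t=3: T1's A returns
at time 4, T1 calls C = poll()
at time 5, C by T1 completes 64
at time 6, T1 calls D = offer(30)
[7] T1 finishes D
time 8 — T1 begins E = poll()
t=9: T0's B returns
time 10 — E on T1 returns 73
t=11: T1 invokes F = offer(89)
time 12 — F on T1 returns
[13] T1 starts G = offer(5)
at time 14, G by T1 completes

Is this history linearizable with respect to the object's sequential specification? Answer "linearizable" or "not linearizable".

one valid linearization: B, A, C, D, E, F, G
step 1: B offer(64) — queue <64>
step 2: A offer(73) — queue <64,73>
step 3: C poll() → 64 — queue <73>
step 4: D offer(30) — queue <73,30>
step 5: E poll() → 73 — queue <30>
step 6: F offer(89) — queue <30,89>
step 7: G offer(5) — queue <30,89,5>

linearizable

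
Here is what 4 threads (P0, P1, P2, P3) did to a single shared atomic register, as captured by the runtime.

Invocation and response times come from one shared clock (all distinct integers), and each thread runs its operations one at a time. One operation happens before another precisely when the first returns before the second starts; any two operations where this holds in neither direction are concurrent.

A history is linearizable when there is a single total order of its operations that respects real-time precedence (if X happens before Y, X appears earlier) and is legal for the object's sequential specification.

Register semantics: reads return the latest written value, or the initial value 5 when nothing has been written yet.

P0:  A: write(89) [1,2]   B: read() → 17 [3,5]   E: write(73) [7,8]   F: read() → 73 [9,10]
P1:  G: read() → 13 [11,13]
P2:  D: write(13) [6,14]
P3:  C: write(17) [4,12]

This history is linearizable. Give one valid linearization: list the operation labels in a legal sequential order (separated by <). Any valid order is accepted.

step 1: A write(89) — value 89
step 2: C write(17) — value 17
step 3: B read() → 17 — value 17
step 4: E write(73) — value 73
step 5: F read() → 73 — value 73
step 6: D write(13) — value 13
step 7: G read() → 13 — value 13

A < C < B < E < F < D < G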